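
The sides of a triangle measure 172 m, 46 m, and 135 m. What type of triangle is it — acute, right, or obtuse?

obtuse

Compare the square of the longest side to the sum of squares of the other two: 46² + 135² = 20341 < 29584 = 172².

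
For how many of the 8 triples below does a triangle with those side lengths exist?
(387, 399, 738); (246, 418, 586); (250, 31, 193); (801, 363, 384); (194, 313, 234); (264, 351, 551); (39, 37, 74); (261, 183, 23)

5

(387,399,738): 387+399 > 738 → valid
(246,418,586): 246+418 > 586 → valid
(31,193,250): 31+193 ≤ 250 → not valid
(363,384,801): 363+384 ≤ 801 → not valid
(194,234,313): 194+234 > 313 → valid
(264,351,551): 264+351 > 551 → valid
(37,39,74): 37+39 > 74 → valid
(23,183,261): 23+183 ≤ 261 → not valid
5 of the 8 triples form a triangle.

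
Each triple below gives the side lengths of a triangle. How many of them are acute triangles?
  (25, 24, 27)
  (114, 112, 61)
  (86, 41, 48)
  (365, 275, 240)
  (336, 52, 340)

(25,24,27): 24²+25² = 1201 > 729 = 27² → acute
(114,112,61): 61²+112² = 16265 > 12996 = 114² → acute
(86,41,48): 41²+48² = 3985 < 7396 = 86² → obtuse
(365,275,240): 240²+275² = 133225 = 365² → right
(336,52,340): 52²+336² = 115600 = 340² → right
2 of the 5 are acute.

2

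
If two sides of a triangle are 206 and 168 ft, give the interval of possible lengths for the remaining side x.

38 < x < 374

By the triangle inequality, x must be less than 206 + 168 = 374 and greater than |206 − 168| = 38.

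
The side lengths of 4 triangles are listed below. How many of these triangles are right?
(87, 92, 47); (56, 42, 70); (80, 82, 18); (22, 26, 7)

2

(87,92,47): 47²+87² = 9778 > 8464 = 92² → acute
(56,42,70): 42²+56² = 4900 = 70² → right
(80,82,18): 18²+80² = 6724 = 82² → right
(22,26,7): 7²+22² = 533 < 676 = 26² → obtuse
2 of the 4 are right.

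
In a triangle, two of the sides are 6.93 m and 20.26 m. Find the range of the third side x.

13.33 < x < 27.19 (m)

By the triangle inequality, x must be less than 6.93 + 20.26 = 27.19 and greater than |6.93 − 20.26| = 13.33.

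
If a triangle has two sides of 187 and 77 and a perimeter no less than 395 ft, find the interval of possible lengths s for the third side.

131 ≤ s < 264

Triangle inequality alone gives 110 < s < 264.
The perimeter condition gives s ≥ 395 − 187 − 77 = 131.
Intersecting the two: 131 ≤ s < 264.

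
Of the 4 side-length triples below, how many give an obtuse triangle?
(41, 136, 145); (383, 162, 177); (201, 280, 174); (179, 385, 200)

2

(41,136,145): 41²+136² = 20177 < 21025 = 145² → obtuse
(383,162,177): 162+177 ≤ 383, not a triangle
(201,280,174): 174²+201² = 70677 < 78400 = 280² → obtuse
(179,385,200): 179+200 ≤ 385, not a triangle
2 of the 4 are obtuse.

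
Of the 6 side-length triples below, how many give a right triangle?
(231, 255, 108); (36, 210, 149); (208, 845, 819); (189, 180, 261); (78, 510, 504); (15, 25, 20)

(231,255,108): 108²+231² = 65025 = 255² → right
(36,210,149): 36+149 ≤ 210, not a triangle
(208,845,819): 208²+819² = 714025 = 845² → right
(189,180,261): 180²+189² = 68121 = 261² → right
(78,510,504): 78²+504² = 260100 = 510² → right
(15,25,20): 15²+20² = 625 = 25² → right
5 of the 6 are right.

5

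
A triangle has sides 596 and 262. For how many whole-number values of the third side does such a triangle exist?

The third side lies in the open interval (334, 858).
Integers from 335 to 857 inclusive: 857 − 335 + 1 = 523.

523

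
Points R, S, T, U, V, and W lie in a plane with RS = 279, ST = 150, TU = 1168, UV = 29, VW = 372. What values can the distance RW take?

338 ≤ RW ≤ 1998

The maximum is all hops collinear in one direction: 279 + 150 + 1168 + 29 + 372 = 1998.
The longest hop is 1168; the others sum to 830. Folding the others back against it leaves at least 1168 − 830 = 338.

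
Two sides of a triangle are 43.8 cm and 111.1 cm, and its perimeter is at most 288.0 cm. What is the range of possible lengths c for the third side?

67.3 < c ≤ 133.1

Triangle inequality alone gives 67.3 < c < 154.9.
The perimeter condition gives c ≤ 288.0 − 43.8 − 111.1 = 133.1.
Intersecting the two: 67.3 < c ≤ 133.1.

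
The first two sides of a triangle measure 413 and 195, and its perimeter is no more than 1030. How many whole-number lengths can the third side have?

204

Triangle inequality: 218 < x < 608. Perimeter ≤ 1030 gives x ≤ 1030 − 413 − 195 = 422.
So 218 < x ≤ 422; integers 219 through 422: 204 values.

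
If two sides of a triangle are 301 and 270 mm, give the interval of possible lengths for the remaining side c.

By the triangle inequality, c must be less than 301 + 270 = 571 and greater than |301 − 270| = 31.

31 < c < 571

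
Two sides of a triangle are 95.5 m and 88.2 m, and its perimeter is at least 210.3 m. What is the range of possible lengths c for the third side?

26.6 ≤ c < 183.7 m

Triangle inequality alone gives 7.3 < c < 183.7.
The perimeter condition gives c ≥ 210.3 − 95.5 − 88.2 = 26.6.
Intersecting the two: 26.6 ≤ c < 183.7.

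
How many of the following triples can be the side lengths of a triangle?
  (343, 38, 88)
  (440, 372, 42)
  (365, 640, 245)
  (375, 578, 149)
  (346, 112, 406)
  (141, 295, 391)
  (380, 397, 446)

(38,88,343): 38+88 ≤ 343 → not valid
(42,372,440): 42+372 ≤ 440 → not valid
(245,365,640): 245+365 ≤ 640 → not valid
(149,375,578): 149+375 ≤ 578 → not valid
(112,346,406): 112+346 > 406 → valid
(141,295,391): 141+295 > 391 → valid
(380,397,446): 380+397 > 446 → valid
3 of the 7 triples form a triangle.

3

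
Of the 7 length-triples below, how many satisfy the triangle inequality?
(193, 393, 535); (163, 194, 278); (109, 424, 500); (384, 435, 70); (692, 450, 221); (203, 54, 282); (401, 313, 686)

(193,393,535): 193+393 > 535 → valid
(163,194,278): 163+194 > 278 → valid
(109,424,500): 109+424 > 500 → valid
(70,384,435): 70+384 > 435 → valid
(221,450,692): 221+450 ≤ 692 → not valid
(54,203,282): 54+203 ≤ 282 → not valid
(313,401,686): 313+401 > 686 → valid
5 of the 7 triples form a triangle.

5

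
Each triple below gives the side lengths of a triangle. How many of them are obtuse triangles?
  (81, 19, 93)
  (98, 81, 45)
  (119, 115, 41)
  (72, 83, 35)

3

(81,19,93): 19²+81² = 6922 < 8649 = 93² → obtuse
(98,81,45): 45²+81² = 8586 < 9604 = 98² → obtuse
(119,115,41): 41²+115² = 14906 > 14161 = 119² → acute
(72,83,35): 35²+72² = 6409 < 6889 = 83² → obtuse
3 of the 4 are obtuse.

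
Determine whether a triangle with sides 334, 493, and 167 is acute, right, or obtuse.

obtuse

Compare the square of the longest side to the sum of squares of the other two: 167² + 334² = 139445 < 243049 = 493².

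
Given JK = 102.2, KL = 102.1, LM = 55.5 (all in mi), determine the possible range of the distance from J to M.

The maximum is all hops collinear in one direction: 102.2 + 102.1 + 55.5 = 259.8.
The longest hop is 102.2; the others sum to 157.6. Since 102.2 ≤ 157.6, the path can fold back on itself completely, so the minimum distance is 0.

0 ≤ JM ≤ 259.8 mi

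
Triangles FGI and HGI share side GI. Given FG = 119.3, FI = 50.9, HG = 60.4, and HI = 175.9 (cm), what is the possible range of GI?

From triangle FGI: |119.3 − 50.9| < GI < 119.3 + 50.9, i.e. 68.4 < GI < 170.2.
From triangle HGI: 115.5 < GI < 236.3.
Both must hold, so GI lies in the intersection.

115.5 < GI < 170.2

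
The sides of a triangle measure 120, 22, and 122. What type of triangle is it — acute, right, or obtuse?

right

Compare the square of the longest side to the sum of squares of the other two: 22² + 120² = 14884 = 122².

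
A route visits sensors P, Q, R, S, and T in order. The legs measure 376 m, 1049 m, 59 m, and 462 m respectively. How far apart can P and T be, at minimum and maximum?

152 ≤ PT ≤ 1946 m

The maximum is all hops collinear in one direction: 376 + 1049 + 59 + 462 = 1946.
The longest hop is 1049; the others sum to 897. Folding the others back against it leaves at least 1049 − 897 = 152.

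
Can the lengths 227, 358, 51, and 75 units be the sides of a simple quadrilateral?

No

For a quadrilateral, each side must be shorter than the sum of the others.
Here the longest side is 358, but the remaining 3 sides sum to only 353.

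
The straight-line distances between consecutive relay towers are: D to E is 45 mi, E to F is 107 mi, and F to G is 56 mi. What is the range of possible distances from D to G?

The maximum is all hops collinear in one direction: 45 + 107 + 56 = 208.
The longest hop is 107; the others sum to 101. Folding the others back against it leaves at least 107 − 101 = 6.

6 ≤ DG ≤ 208 mi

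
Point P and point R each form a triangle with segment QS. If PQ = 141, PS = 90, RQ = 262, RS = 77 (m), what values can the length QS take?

From triangle PQS: |141 − 90| < QS < 141 + 90, i.e. 51 < QS < 231.
From triangle RQS: 185 < QS < 339.
Both must hold, so QS lies in the intersection.

185 < QS < 231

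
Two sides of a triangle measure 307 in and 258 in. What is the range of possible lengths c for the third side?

By the triangle inequality, c must be less than 307 + 258 = 565 and greater than |307 − 258| = 49.

49 < c < 565 (in)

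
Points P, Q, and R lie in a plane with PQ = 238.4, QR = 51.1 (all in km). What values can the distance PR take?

By the triangle inequality, |238.4 − 51.1| ≤ PR ≤ 238.4 + 51.1.

187.3 ≤ PR ≤ 289.5 km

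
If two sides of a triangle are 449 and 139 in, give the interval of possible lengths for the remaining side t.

310 < t < 588

By the triangle inequality, t must be less than 449 + 139 = 588 and greater than |449 − 139| = 310.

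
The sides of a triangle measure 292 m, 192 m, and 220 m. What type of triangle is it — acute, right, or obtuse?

right

Compare the square of the longest side to the sum of squares of the other two: 192² + 220² = 85264 = 292².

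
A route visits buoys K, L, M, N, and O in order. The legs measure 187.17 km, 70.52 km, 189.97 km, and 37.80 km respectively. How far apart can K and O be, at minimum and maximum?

The maximum is all hops collinear in one direction: 187.17 + 70.52 + 189.97 + 37.80 = 485.46.
The longest hop is 189.97; the others sum to 295.49. Since 189.97 ≤ 295.49, the path can fold back on itself completely, so the minimum distance is 0.

0 ≤ KO ≤ 485.46 km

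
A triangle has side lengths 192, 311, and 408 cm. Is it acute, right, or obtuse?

Compare the square of the longest side to the sum of squares of the other two: 192² + 311² = 133585 < 166464 = 408².

obtuse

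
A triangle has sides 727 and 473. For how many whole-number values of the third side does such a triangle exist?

The third side lies in the open interval (254, 1200).
Integers from 255 to 1199 inclusive: 1199 − 255 + 1 = 945.

945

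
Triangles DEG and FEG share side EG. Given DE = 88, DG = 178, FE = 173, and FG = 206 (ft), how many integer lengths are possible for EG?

175

From triangle DEG: 90 < EG < 266.
From triangle FEG: 33 < EG < 379.
Intersection: 90 < EG < 266, so integers 91 through 265: 175 values.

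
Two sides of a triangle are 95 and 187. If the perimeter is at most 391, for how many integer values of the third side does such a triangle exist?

Triangle inequality: 92 < x < 282. Perimeter ≤ 391 gives x ≤ 391 − 95 − 187 = 109.
So 92 < x ≤ 109; integers 93 through 109: 17 values.

17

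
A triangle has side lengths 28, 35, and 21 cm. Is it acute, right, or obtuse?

Compare the square of the longest side to the sum of squares of the other two: 21² + 28² = 1225 = 35².

right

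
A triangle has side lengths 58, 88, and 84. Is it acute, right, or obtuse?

Compare the square of the longest side to the sum of squares of the other two: 58² + 84² = 10420 > 7744 = 88².

acute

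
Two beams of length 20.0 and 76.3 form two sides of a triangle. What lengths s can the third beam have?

By the triangle inequality, s must be less than 20.0 + 76.3 = 96.3 and greater than |20.0 − 76.3| = 56.3.

56.3 < s < 96.3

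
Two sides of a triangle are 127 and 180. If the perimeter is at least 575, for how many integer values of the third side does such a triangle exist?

Triangle inequality: 53 < x < 307. Perimeter ≥ 575 gives x ≥ 575 − 127 − 180 = 268.
So 268 ≤ x < 307; integers 268 through 306: 39 values.

39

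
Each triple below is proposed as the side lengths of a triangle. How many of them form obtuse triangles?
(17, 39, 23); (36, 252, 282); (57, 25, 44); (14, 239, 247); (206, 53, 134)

(17,39,23): 17²+23² = 818 < 1521 = 39² → obtuse
(36,252,282): 36²+252² = 64800 < 79524 = 282² → obtuse
(57,25,44): 25²+44² = 2561 < 3249 = 57² → obtuse
(14,239,247): 14²+239² = 57317 < 61009 = 247² → obtuse
(206,53,134): 53+134 ≤ 206, not a triangle
4 of the 5 are obtuse.

4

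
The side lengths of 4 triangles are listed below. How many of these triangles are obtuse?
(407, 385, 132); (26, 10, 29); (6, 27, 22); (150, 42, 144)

2

(407,385,132): 132²+385² = 165649 = 407² → right
(26,10,29): 10²+26² = 776 < 841 = 29² → obtuse
(6,27,22): 6²+22² = 520 < 729 = 27² → obtuse
(150,42,144): 42²+144² = 22500 = 150² → right
2 of the 4 are obtuse.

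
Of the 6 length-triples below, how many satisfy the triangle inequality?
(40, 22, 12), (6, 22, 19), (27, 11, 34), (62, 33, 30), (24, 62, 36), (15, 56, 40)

(12,22,40): 12+22 ≤ 40 → not valid
(6,19,22): 6+19 > 22 → valid
(11,27,34): 11+27 > 34 → valid
(30,33,62): 30+33 > 62 → valid
(24,36,62): 24+36 ≤ 62 → not valid
(15,40,56): 15+40 ≤ 56 → not valid
3 of the 6 triples form a triangle.

3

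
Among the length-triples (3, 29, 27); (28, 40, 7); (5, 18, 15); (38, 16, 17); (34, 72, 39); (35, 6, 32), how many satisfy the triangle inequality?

(3,27,29): 3+27 > 29 → valid
(7,28,40): 7+28 ≤ 40 → not valid
(5,15,18): 5+15 > 18 → valid
(16,17,38): 16+17 ≤ 38 → not valid
(34,39,72): 34+39 > 72 → valid
(6,32,35): 6+32 > 35 → valid
4 of the 6 triples form a triangle.

4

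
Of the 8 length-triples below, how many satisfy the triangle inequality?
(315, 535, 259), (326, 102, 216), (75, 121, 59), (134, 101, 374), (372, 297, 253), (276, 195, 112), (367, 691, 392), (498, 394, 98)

(259,315,535): 259+315 > 535 → valid
(102,216,326): 102+216 ≤ 326 → not valid
(59,75,121): 59+75 > 121 → valid
(101,134,374): 101+134 ≤ 374 → not valid
(253,297,372): 253+297 > 372 → valid
(112,195,276): 112+195 > 276 → valid
(367,392,691): 367+392 > 691 → valid
(98,394,498): 98+394 ≤ 498 → not valid
5 of the 8 triples form a triangle.

5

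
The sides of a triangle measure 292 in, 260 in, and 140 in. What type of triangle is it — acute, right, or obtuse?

acute

Compare the square of the longest side to the sum of squares of the other two: 140² + 260² = 87200 > 85264 = 292².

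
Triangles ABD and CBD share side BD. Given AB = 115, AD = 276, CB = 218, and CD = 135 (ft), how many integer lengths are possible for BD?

From triangle ABD: 161 < BD < 391.
From triangle CBD: 83 < BD < 353.
Intersection: 161 < BD < 353, so integers 162 through 352: 191 values.

191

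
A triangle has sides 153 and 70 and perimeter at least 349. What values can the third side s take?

126 ≤ s < 223

Triangle inequality alone gives 83 < s < 223.
The perimeter condition gives s ≥ 349 − 153 − 70 = 126.
Intersecting the two: 126 ≤ s < 223.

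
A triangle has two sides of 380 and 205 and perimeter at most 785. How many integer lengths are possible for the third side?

Triangle inequality: 175 < x < 585. Perimeter ≤ 785 gives x ≤ 785 − 380 − 205 = 200.
So 175 < x ≤ 200; integers 176 through 200: 25 values.

25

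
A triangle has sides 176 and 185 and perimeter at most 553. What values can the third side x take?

Triangle inequality alone gives 9 < x < 361.
The perimeter condition gives x ≤ 553 − 176 − 185 = 192.
Intersecting the two: 9 < x ≤ 192.

9 < x ≤ 192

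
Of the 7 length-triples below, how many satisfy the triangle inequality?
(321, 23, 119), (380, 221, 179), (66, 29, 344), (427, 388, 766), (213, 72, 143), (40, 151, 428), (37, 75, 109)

4

(23,119,321): 23+119 ≤ 321 → not valid
(179,221,380): 179+221 > 380 → valid
(29,66,344): 29+66 ≤ 344 → not valid
(388,427,766): 388+427 > 766 → valid
(72,143,213): 72+143 > 213 → valid
(40,151,428): 40+151 ≤ 428 → not valid
(37,75,109): 37+75 > 109 → valid
4 of the 7 triples form a triangle.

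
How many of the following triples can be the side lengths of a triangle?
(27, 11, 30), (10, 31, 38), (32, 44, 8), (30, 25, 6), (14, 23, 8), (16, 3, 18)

(11,27,30): 11+27 > 30 → valid
(10,31,38): 10+31 > 38 → valid
(8,32,44): 8+32 ≤ 44 → not valid
(6,25,30): 6+25 > 30 → valid
(8,14,23): 8+14 ≤ 23 → not valid
(3,16,18): 3+16 > 18 → valid
4 of the 6 triples form a triangle.

4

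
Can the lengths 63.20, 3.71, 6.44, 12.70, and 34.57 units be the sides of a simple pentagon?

No

For a pentagon, each side must be shorter than the sum of the others.
Here the longest side is 63.20, but the remaining 4 sides sum to only 57.42.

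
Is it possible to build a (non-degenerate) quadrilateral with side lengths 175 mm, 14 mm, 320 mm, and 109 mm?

No

For a quadrilateral, each side must be shorter than the sum of the others.
Here the longest side is 320, but the remaining 3 sides sum to only 298.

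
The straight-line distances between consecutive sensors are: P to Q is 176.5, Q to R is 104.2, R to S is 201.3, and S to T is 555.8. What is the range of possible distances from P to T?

The maximum is all hops collinear in one direction: 176.5 + 104.2 + 201.3 + 555.8 = 1037.8.
The longest hop is 555.8; the others sum to 482.0. Folding the others back against it leaves at least 555.8 − 482.0 = 73.8.

73.8 ≤ PT ≤ 1037.8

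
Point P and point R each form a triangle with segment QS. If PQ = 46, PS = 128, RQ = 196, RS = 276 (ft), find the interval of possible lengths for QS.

82 < QS < 174

From triangle PQS: |46 − 128| < QS < 46 + 128, i.e. 82 < QS < 174.
From triangle RQS: 80 < QS < 472.
Both must hold, so QS lies in the intersection.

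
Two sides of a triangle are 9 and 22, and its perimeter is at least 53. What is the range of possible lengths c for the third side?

Triangle inequality alone gives 13 < c < 31.
The perimeter condition gives c ≥ 53 − 9 − 22 = 22.
Intersecting the two: 22 ≤ c < 31.

22 ≤ c < 31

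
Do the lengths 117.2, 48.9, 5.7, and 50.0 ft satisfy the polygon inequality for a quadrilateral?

No

For a quadrilateral, each side must be shorter than the sum of the others.
Here the longest side is 117.2, but the remaining 3 sides sum to only 104.6.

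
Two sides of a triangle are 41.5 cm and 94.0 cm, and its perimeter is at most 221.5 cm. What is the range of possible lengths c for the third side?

Triangle inequality alone gives 52.5 < c < 135.5.
The perimeter condition gives c ≤ 221.5 − 41.5 − 94.0 = 86.0.
Intersecting the two: 52.5 < c ≤ 86.0.

52.5 < c ≤ 86.0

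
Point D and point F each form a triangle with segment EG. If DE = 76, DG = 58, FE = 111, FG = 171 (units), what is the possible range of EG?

From triangle DEG: |76 − 58| < EG < 76 + 58, i.e. 18 < EG < 134.
From triangle FEG: 60 < EG < 282.
Both must hold, so EG lies in the intersection.

60 < EG < 134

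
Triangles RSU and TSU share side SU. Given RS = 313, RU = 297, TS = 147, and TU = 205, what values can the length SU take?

58 < SU < 352

From triangle RSU: |313 − 297| < SU < 313 + 297, i.e. 16 < SU < 610.
From triangle TSU: 58 < SU < 352.
Both must hold, so SU lies in the intersection.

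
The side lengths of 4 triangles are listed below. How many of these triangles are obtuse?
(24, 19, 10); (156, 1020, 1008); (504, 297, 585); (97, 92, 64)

(24,19,10): 10²+19² = 461 < 576 = 24² → obtuse
(156,1020,1008): 156²+1008² = 1040400 = 1020² → right
(504,297,585): 297²+504² = 342225 = 585² → right
(97,92,64): 64²+92² = 12560 > 9409 = 97² → acute
1 of the 4 is obtuse.

1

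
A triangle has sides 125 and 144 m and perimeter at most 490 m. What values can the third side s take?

19 < s ≤ 221 m

Triangle inequality alone gives 19 < s < 269.
The perimeter condition gives s ≤ 490 − 125 − 144 = 221.
Intersecting the two: 19 < s ≤ 221.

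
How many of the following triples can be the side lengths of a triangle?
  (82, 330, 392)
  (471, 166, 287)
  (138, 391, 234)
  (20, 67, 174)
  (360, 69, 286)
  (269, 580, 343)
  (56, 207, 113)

(82,330,392): 82+330 > 392 → valid
(166,287,471): 166+287 ≤ 471 → not valid
(138,234,391): 138+234 ≤ 391 → not valid
(20,67,174): 20+67 ≤ 174 → not valid
(69,286,360): 69+286 ≤ 360 → not valid
(269,343,580): 269+343 > 580 → valid
(56,113,207): 56+113 ≤ 207 → not valid
2 of the 7 triples form a triangle.

2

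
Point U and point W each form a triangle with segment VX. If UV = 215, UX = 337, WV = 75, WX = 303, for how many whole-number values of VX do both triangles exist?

From triangle UVX: 122 < VX < 552.
From triangle WVX: 228 < VX < 378.
Intersection: 228 < VX < 378, so integers 229 through 377: 149 values.

149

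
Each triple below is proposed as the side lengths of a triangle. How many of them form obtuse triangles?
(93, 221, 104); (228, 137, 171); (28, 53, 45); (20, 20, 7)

(93,221,104): 93+104 ≤ 221, not a triangle
(228,137,171): 137²+171² = 48010 < 51984 = 228² → obtuse
(28,53,45): 28²+45² = 2809 = 53² → right
(20,20,7): 7²+20² = 449 > 400 = 20² → acute
1 of the 4 is obtuse.

1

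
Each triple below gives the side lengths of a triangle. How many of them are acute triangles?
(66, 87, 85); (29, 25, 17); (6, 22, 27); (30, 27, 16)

3

(66,87,85): 66²+85² = 11581 > 7569 = 87² → acute
(29,25,17): 17²+25² = 914 > 841 = 29² → acute
(6,22,27): 6²+22² = 520 < 729 = 27² → obtuse
(30,27,16): 16²+27² = 985 > 900 = 30² → acute
3 of the 4 are acute.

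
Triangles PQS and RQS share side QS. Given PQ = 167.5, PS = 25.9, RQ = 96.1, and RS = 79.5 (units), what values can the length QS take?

141.6 < QS < 175.6

From triangle PQS: |167.5 − 25.9| < QS < 167.5 + 25.9, i.e. 141.6 < QS < 193.4.
From triangle RQS: 16.6 < QS < 175.6.
Both must hold, so QS lies in the intersection.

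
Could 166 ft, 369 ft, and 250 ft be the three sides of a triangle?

The longest side is 369, and the other two sum to 416.
Since 416 > 369, the triangle inequality holds.

Yes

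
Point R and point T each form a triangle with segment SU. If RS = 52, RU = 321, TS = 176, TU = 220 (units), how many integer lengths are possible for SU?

103

From triangle RSU: 269 < SU < 373.
From triangle TSU: 44 < SU < 396.
Intersection: 269 < SU < 373, so integers 270 through 372: 103 values.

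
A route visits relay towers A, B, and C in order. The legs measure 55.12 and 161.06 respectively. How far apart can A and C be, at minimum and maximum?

By the triangle inequality, |55.12 − 161.06| ≤ AC ≤ 55.12 + 161.06.

105.94 ≤ AC ≤ 216.18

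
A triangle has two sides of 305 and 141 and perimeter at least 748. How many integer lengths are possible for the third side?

Triangle inequality: 164 < x < 446. Perimeter ≥ 748 gives x ≥ 748 − 305 − 141 = 302.
So 302 ≤ x < 446; integers 302 through 445: 144 values.

144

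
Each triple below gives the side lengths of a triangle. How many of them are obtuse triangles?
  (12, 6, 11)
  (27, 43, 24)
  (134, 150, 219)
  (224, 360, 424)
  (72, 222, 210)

2

(12,6,11): 6²+11² = 157 > 144 = 12² → acute
(27,43,24): 24²+27² = 1305 < 1849 = 43² → obtuse
(134,150,219): 134²+150² = 40456 < 47961 = 219² → obtuse
(224,360,424): 224²+360² = 179776 = 424² → right
(72,222,210): 72²+210² = 49284 = 222² → right
2 of the 5 are obtuse.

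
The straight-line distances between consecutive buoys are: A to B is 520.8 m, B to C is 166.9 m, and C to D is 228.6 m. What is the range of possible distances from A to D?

125.3 ≤ AD ≤ 916.3 m

The maximum is all hops collinear in one direction: 520.8 + 166.9 + 228.6 = 916.3.
The longest hop is 520.8; the others sum to 395.5. Folding the others back against it leaves at least 520.8 − 395.5 = 125.3.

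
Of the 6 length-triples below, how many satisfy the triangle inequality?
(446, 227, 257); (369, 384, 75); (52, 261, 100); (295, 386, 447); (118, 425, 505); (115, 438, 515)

5

(227,257,446): 227+257 > 446 → valid
(75,369,384): 75+369 > 384 → valid
(52,100,261): 52+100 ≤ 261 → not valid
(295,386,447): 295+386 > 447 → valid
(118,425,505): 118+425 > 505 → valid
(115,438,515): 115+438 > 515 → valid
5 of the 6 triples form a triangle.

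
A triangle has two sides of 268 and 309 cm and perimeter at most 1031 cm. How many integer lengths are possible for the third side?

Triangle inequality: 41 < x < 577. Perimeter ≤ 1031 gives x ≤ 1031 − 268 − 309 = 454.
So 41 < x ≤ 454; integers 42 through 454: 413 values.

413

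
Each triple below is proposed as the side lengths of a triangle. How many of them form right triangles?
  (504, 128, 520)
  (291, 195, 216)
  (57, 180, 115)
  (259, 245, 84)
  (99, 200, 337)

3

(504,128,520): 128²+504² = 270400 = 520² → right
(291,195,216): 195²+216² = 84681 = 291² → right
(57,180,115): 57+115 ≤ 180, not a triangle
(259,245,84): 84²+245² = 67081 = 259² → right
(99,200,337): 99+200 ≤ 337, not a triangle
3 of the 5 are right.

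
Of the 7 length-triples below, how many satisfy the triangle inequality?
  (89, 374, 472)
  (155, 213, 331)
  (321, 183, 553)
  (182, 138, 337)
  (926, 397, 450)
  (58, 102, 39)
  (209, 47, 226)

2

(89,374,472): 89+374 ≤ 472 → not valid
(155,213,331): 155+213 > 331 → valid
(183,321,553): 183+321 ≤ 553 → not valid
(138,182,337): 138+182 ≤ 337 → not valid
(397,450,926): 397+450 ≤ 926 → not valid
(39,58,102): 39+58 ≤ 102 → not valid
(47,209,226): 47+209 > 226 → valid
2 of the 7 triples form a triangle.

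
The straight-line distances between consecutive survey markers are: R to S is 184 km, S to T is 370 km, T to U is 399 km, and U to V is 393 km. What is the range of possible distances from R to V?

0 ≤ RV ≤ 1346 km

The maximum is all hops collinear in one direction: 184 + 370 + 399 + 393 = 1346.
The longest hop is 399; the others sum to 947. Since 399 ≤ 947, the path can fold back on itself completely, so the minimum distance is 0.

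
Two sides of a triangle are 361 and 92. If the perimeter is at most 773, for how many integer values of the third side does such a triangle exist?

51

Triangle inequality: 269 < x < 453. Perimeter ≤ 773 gives x ≤ 773 − 361 − 92 = 320.
So 269 < x ≤ 320; integers 270 through 320: 51 values.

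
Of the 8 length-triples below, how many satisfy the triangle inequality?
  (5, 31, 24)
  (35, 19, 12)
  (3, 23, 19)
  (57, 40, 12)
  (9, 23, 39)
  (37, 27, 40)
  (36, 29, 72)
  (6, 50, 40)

1

(5,24,31): 5+24 ≤ 31 → not valid
(12,19,35): 12+19 ≤ 35 → not valid
(3,19,23): 3+19 ≤ 23 → not valid
(12,40,57): 12+40 ≤ 57 → not valid
(9,23,39): 9+23 ≤ 39 → not valid
(27,37,40): 27+37 > 40 → valid
(29,36,72): 29+36 ≤ 72 → not valid
(6,40,50): 6+40 ≤ 50 → not valid
1 of the 8 triples forms a triangle.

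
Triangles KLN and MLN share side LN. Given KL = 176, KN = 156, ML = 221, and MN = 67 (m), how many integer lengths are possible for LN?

133

From triangle KLN: 20 < LN < 332.
From triangle MLN: 154 < LN < 288.
Intersection: 154 < LN < 288, so integers 155 through 287: 133 values.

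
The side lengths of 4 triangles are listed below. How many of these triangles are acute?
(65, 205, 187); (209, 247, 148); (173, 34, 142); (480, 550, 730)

(65,205,187): 65²+187² = 39194 < 42025 = 205² → obtuse
(209,247,148): 148²+209² = 65585 > 61009 = 247² → acute
(173,34,142): 34²+142² = 21320 < 29929 = 173² → obtuse
(480,550,730): 480²+550² = 532900 = 730² → right
1 of the 4 is acute.

1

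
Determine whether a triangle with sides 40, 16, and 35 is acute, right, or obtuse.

obtuse

Compare the square of the longest side to the sum of squares of the other two: 16² + 35² = 1481 < 1600 = 40².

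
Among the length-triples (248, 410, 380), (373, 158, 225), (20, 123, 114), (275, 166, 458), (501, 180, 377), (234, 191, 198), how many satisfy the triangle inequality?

(248,380,410): 248+380 > 410 → valid
(158,225,373): 158+225 > 373 → valid
(20,114,123): 20+114 > 123 → valid
(166,275,458): 166+275 ≤ 458 → not valid
(180,377,501): 180+377 > 501 → valid
(191,198,234): 191+198 > 234 → valid
5 of the 6 triples form a triangle.

5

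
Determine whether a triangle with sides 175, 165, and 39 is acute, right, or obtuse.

obtuse

Compare the square of the longest side to the sum of squares of the other two: 39² + 165² = 28746 < 30625 = 175².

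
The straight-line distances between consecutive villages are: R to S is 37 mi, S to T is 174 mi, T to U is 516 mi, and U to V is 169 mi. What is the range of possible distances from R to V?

The maximum is all hops collinear in one direction: 37 + 174 + 516 + 169 = 896.
The longest hop is 516; the others sum to 380. Folding the others back against it leaves at least 516 − 380 = 136.

136 ≤ RV ≤ 896 mi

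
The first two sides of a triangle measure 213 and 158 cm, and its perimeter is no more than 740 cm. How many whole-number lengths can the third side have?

Triangle inequality: 55 < x < 371. Perimeter ≤ 740 gives x ≤ 740 − 213 − 158 = 369.
So 55 < x ≤ 369; integers 56 through 369: 314 values.

314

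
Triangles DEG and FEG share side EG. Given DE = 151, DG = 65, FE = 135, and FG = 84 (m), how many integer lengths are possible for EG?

From triangle DEG: 86 < EG < 216.
From triangle FEG: 51 < EG < 219.
Intersection: 86 < EG < 216, so integers 87 through 215: 129 values.

129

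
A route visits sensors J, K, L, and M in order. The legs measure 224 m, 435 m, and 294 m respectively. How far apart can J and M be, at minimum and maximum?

0 ≤ JM ≤ 953 m

The maximum is all hops collinear in one direction: 224 + 435 + 294 = 953.
The longest hop is 435; the others sum to 518. Since 435 ≤ 518, the path can fold back on itself completely, so the minimum distance is 0.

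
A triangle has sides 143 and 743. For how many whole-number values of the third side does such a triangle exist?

285

The third side lies in the open interval (600, 886).
Integers from 601 to 885 inclusive: 885 − 601 + 1 = 285.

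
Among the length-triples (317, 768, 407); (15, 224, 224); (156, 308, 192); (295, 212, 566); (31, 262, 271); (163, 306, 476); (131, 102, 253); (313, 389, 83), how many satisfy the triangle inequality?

(317,407,768): 317+407 ≤ 768 → not valid
(15,224,224): 15+224 > 224 → valid
(156,192,308): 156+192 > 308 → valid
(212,295,566): 212+295 ≤ 566 → not valid
(31,262,271): 31+262 > 271 → valid
(163,306,476): 163+306 ≤ 476 → not valid
(102,131,253): 102+131 ≤ 253 → not valid
(83,313,389): 83+313 > 389 → valid
4 of the 8 triples form a triangle.

4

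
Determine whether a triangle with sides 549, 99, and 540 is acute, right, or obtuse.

Compare the square of the longest side to the sum of squares of the other two: 99² + 540² = 301401 = 549².

right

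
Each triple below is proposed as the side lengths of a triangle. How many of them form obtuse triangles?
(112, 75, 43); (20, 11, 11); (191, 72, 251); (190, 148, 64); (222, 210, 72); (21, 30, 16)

(112,75,43): 43²+75² = 7474 < 12544 = 112² → obtuse
(20,11,11): 11²+11² = 242 < 400 = 20² → obtuse
(191,72,251): 72²+191² = 41665 < 63001 = 251² → obtuse
(190,148,64): 64²+148² = 26000 < 36100 = 190² → obtuse
(222,210,72): 72²+210² = 49284 = 222² → right
(21,30,16): 16²+21² = 697 < 900 = 30² → obtuse
5 of the 6 are obtuse.

5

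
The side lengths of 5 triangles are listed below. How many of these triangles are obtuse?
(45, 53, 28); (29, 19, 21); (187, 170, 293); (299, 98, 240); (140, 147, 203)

(45,53,28): 28²+45² = 2809 = 53² → right
(29,19,21): 19²+21² = 802 < 841 = 29² → obtuse
(187,170,293): 170²+187² = 63869 < 85849 = 293² → obtuse
(299,98,240): 98²+240² = 67204 < 89401 = 299² → obtuse
(140,147,203): 140²+147² = 41209 = 203² → right
3 of the 5 are obtuse.

3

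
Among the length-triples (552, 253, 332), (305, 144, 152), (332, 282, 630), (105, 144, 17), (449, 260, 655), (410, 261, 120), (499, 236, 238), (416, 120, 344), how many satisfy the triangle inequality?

(253,332,552): 253+332 > 552 → valid
(144,152,305): 144+152 ≤ 305 → not valid
(282,332,630): 282+332 ≤ 630 → not valid
(17,105,144): 17+105 ≤ 144 → not valid
(260,449,655): 260+449 > 655 → valid
(120,261,410): 120+261 ≤ 410 → not valid
(236,238,499): 236+238 ≤ 499 → not valid
(120,344,416): 120+344 > 416 → valid
3 of the 8 triples form a triangle.

3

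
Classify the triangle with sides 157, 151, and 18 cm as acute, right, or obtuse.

Compare the square of the longest side to the sum of squares of the other two: 18² + 151² = 23125 < 24649 = 157².

obtuse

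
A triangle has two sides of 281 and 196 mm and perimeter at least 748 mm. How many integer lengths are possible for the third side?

206

Triangle inequality: 85 < x < 477. Perimeter ≥ 748 gives x ≥ 748 − 281 − 196 = 271.
So 271 ≤ x < 477; integers 271 through 476: 206 values.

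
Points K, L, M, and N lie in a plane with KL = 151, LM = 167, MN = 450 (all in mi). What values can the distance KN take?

The maximum is all hops collinear in one direction: 151 + 167 + 450 = 768.
The longest hop is 450; the others sum to 318. Folding the others back against it leaves at least 450 − 318 = 132.

132 ≤ KN ≤ 768 mi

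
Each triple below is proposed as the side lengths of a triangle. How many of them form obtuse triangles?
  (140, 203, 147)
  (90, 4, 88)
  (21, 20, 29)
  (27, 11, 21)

(140,203,147): 140²+147² = 41209 = 203² → right
(90,4,88): 4²+88² = 7760 < 8100 = 90² → obtuse
(21,20,29): 20²+21² = 841 = 29² → right
(27,11,21): 11²+21² = 562 < 729 = 27² → obtuse
2 of the 4 are obtuse.

2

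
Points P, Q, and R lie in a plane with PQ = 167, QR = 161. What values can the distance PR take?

6 ≤ PR ≤ 328

By the triangle inequality, |167 − 161| ≤ PR ≤ 167 + 161.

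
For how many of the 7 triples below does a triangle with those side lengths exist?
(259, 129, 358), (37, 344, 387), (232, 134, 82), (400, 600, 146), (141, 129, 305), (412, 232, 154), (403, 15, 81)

(129,259,358): 129+259 > 358 → valid
(37,344,387): 37+344 ≤ 387 → not valid
(82,134,232): 82+134 ≤ 232 → not valid
(146,400,600): 146+400 ≤ 600 → not valid
(129,141,305): 129+141 ≤ 305 → not valid
(154,232,412): 154+232 ≤ 412 → not valid
(15,81,403): 15+81 ≤ 403 → not valid
1 of the 7 triples forms a triangle.

1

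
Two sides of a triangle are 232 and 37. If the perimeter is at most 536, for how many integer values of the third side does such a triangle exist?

72

Triangle inequality: 195 < x < 269. Perimeter ≤ 536 gives x ≤ 536 − 232 − 37 = 267.
So 195 < x ≤ 267; integers 196 through 267: 72 values.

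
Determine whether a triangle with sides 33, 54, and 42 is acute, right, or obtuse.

Compare the square of the longest side to the sum of squares of the other two: 33² + 42² = 2853 < 2916 = 54².

obtuse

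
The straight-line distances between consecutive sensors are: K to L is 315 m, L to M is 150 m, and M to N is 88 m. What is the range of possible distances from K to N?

The maximum is all hops collinear in one direction: 315 + 150 + 88 = 553.
The longest hop is 315; the others sum to 238. Folding the others back against it leaves at least 315 − 238 = 77.

77 ≤ KN ≤ 553 m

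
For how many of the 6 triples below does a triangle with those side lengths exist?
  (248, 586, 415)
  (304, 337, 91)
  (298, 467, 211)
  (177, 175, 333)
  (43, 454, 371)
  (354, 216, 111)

4

(248,415,586): 248+415 > 586 → valid
(91,304,337): 91+304 > 337 → valid
(211,298,467): 211+298 > 467 → valid
(175,177,333): 175+177 > 333 → valid
(43,371,454): 43+371 ≤ 454 → not valid
(111,216,354): 111+216 ≤ 354 → not valid
4 of the 6 triples form a triangle.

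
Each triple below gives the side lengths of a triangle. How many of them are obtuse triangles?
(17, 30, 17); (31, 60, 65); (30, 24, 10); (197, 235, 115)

(17,30,17): 17²+17² = 578 < 900 = 30² → obtuse
(31,60,65): 31²+60² = 4561 > 4225 = 65² → acute
(30,24,10): 10²+24² = 676 < 900 = 30² → obtuse
(197,235,115): 115²+197² = 52034 < 55225 = 235² → obtuse
3 of the 4 are obtuse.

3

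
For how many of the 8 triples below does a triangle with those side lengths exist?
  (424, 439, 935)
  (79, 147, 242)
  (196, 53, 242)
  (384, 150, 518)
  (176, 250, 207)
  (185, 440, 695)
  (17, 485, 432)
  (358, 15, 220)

3

(424,439,935): 424+439 ≤ 935 → not valid
(79,147,242): 79+147 ≤ 242 → not valid
(53,196,242): 53+196 > 242 → valid
(150,384,518): 150+384 > 518 → valid
(176,207,250): 176+207 > 250 → valid
(185,440,695): 185+440 ≤ 695 → not valid
(17,432,485): 17+432 ≤ 485 → not valid
(15,220,358): 15+220 ≤ 358 → not valid
3 of the 8 triples form a triangle.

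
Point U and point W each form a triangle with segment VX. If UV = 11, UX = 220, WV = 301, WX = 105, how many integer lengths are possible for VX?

From triangle UVX: 209 < VX < 231.
From triangle WVX: 196 < VX < 406.
Intersection: 209 < VX < 231, so integers 210 through 230: 21 values.

21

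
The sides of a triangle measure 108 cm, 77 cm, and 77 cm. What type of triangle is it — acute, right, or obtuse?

Compare the square of the longest side to the sum of squares of the other two: 77² + 77² = 11858 > 11664 = 108².

acute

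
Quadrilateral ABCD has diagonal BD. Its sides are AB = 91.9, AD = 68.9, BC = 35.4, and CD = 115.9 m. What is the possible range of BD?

80.5 < BD < 151.3

From triangle ABD: |91.9 − 68.9| < BD < 91.9 + 68.9, i.e. 23.0 < BD < 160.8.
From triangle CBD: 80.5 < BD < 151.3.
Both must hold, so BD lies in the intersection.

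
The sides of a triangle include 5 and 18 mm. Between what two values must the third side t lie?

13 < t < 23 (mm)

By the triangle inequality, t must be less than 5 + 18 = 23 and greater than |5 − 18| = 13.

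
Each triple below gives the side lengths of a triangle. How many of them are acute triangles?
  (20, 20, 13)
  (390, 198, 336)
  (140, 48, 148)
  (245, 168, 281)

(20,20,13): 13²+20² = 569 > 400 = 20² → acute
(390,198,336): 198²+336² = 152100 = 390² → right
(140,48,148): 48²+140² = 21904 = 148² → right
(245,168,281): 168²+245² = 88249 > 78961 = 281² → acute
2 of the 4 are acute.

2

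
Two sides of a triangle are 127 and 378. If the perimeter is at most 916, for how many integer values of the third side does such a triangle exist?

160

Triangle inequality: 251 < x < 505. Perimeter ≤ 916 gives x ≤ 916 − 127 − 378 = 411.
So 251 < x ≤ 411; integers 252 through 411: 160 values.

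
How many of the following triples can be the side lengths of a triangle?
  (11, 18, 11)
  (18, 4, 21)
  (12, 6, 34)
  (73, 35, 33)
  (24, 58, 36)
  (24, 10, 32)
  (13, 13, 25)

(11,11,18): 11+11 > 18 → valid
(4,18,21): 4+18 > 21 → valid
(6,12,34): 6+12 ≤ 34 → not valid
(33,35,73): 33+35 ≤ 73 → not valid
(24,36,58): 24+36 > 58 → valid
(10,24,32): 10+24 > 32 → valid
(13,13,25): 13+13 > 25 → valid
5 of the 7 triples form a triangle.

5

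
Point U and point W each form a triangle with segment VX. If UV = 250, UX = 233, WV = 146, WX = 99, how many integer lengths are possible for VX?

From triangle UVX: 17 < VX < 483.
From triangle WVX: 47 < VX < 245.
Intersection: 47 < VX < 245, so integers 48 through 244: 197 values.

197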